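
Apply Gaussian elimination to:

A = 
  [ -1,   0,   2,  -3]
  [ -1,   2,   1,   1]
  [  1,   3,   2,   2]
Row operations:
R2 → R2 - (1)·R1
R3 → R3 + (1)·R1
R3 → R3 - (3/2)·R2

Resulting echelon form:
REF = 
  [  -1,    0,    2,   -3]
  [   0,    2,   -1,    4]
  [   0,    0, 11/2,   -7]

Rank = 3 (number of non-zero pivot rows).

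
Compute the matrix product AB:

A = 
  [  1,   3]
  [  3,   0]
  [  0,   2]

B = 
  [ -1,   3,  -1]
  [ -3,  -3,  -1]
AB = 
  [-10,  -6,  -4]
  [ -3,   9,  -3]
  [ -6,  -6,  -2]

A is 3×2 and B is 2×3, so AB is 3×3. Each entry is (row of A)·(column of B):
AB[1,1] = (1)(-1) + (3)(-3) = -10
AB[1,2] = (1)(3) + (3)(-3) = -6
AB[1,3] = (1)(-1) + (3)(-1) = -4
AB[2,1] = (3)(-1) + (0)(-3) = -3
AB[2,2] = (3)(3) + (0)(-3) = 9
AB[2,3] = (3)(-1) + (0)(-1) = -3
AB[3,1] = (0)(-1) + (2)(-3) = -6
AB[3,2] = (0)(3) + (2)(-3) = -6
AB[3,3] = (0)(-1) + (2)(-1) = -2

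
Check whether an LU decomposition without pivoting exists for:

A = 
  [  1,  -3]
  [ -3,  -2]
Yes.
A[1,1] = 1 ≠ 0, so Gaussian elimination proceeds without a row swap: multiplier ℓ₂₁ = (-3)/(1) = -3, and U[2,2] = -2 - (-3)(-3) = -11.
L = 
  [  1,   0]
  [ -3,   1]
U = 
  [  1,  -3]
  [  0, -11]
Check row 2 of LU: [(-3)(1), (-3)(-3) + (-11)] = [-3, -2] = row 2 of A ✓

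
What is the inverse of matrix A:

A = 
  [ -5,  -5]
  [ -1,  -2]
det(A) = (-5)(-2) - (-5)(-1) = 5
For a 2×2 matrix, A⁻¹ = (1/det(A)) · [[d, -b], [-c, a]]
    = (1/5) · [[-2, 5], [1, -5]]

A⁻¹ = 
  [-2/5,    1]
  [ 1/5,   -1]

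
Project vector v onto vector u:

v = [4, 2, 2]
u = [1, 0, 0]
v·u = (4)(1) + (2)(0) + (2)(0) = 4
u·u = (1)² + (0)² + (0)² = 1
proj_u(v) = (v·u / u·u) × u = (4/1) × u = (4) × u

proj_u(v) = [4, 0, 0]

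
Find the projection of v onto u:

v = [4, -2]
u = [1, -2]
proj_u(v) = [8/5, -16/5]

v·u = (4)(1) + (-2)(-2) = 8
u·u = (1)² + (-2)² = 5
proj_u(v) = (v·u / u·u) × u = (8/5) × u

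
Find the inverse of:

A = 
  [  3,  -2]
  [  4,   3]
det(A) = (3)(3) - (-2)(4) = 17
For a 2×2 matrix, A⁻¹ = (1/det(A)) · [[d, -b], [-c, a]]
    = (1/17) · [[3, 2], [-4, 3]]

A⁻¹ = 
  [ 3/17,  2/17]
  [-4/17,  3/17]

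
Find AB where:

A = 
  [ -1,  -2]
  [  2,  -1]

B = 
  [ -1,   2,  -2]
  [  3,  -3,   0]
AB = 
  [ -5,   4,   2]
  [ -5,   7,  -4]

A is 2×2 and B is 2×3, so AB is 2×3. Each entry is (row of A)·(column of B):
AB[1,1] = (-1)(-1) + (-2)(3) = -5
AB[1,2] = (-1)(2) + (-2)(-3) = 4
AB[1,3] = (-1)(-2) + (-2)(0) = 2
AB[2,1] = (2)(-1) + (-1)(3) = -5
AB[2,2] = (2)(2) + (-1)(-3) = 7
AB[2,3] = (2)(-2) + (-1)(0) = -4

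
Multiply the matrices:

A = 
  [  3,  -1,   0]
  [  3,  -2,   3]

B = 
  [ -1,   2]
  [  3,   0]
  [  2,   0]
AB = 
  [ -6,   6]
  [ -3,   6]

A is 2×3 and B is 3×2, so AB is 2×2. Each entry is (row of A)·(column of B):
AB[1,1] = (3)(-1) + (-1)(3) + (0)(2) = -6
AB[1,2] = (3)(2) + (-1)(0) + (0)(0) = 6
AB[2,1] = (3)(-1) + (-2)(3) + (3)(2) = -3
AB[2,2] = (3)(2) + (-2)(0) + (3)(0) = 6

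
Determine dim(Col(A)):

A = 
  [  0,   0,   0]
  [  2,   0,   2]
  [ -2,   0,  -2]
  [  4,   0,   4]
Row reduce:
Swap R1 ↔ R2
R3 → R3 + (1)·R1
R4 → R4 - (2)·R1
REF = 
  [  2,   0,   2]
  [  0,   0,   0]
  [  0,   0,   0]
  [  0,   0,   0]
Pivot columns: 1 → 1 pivot.
dim(Col(A)) = number of pivot columns = 1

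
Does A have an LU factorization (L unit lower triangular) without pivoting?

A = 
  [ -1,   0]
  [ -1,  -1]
Yes.
A[1,1] = -1 ≠ 0, so Gaussian elimination proceeds without a row swap: multiplier ℓ₂₁ = (-1)/(-1) = 1, and U[2,2] = -1 - (1)(0) = -1.
L = 
  [  1,   0]
  [  1,   1]
U = 
  [ -1,   0]
  [  0,  -1]
Check row 2 of LU: [(1)(-1), (1)(0) + (-1)] = [-1, -1] = row 2 of A ✓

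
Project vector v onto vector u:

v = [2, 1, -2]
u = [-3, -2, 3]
proj_u(v) = [21/11, 14/11, -21/11]

v·u = (2)(-3) + (1)(-2) + (-2)(3) = -14
u·u = (-3)² + (-2)² + (3)² = 22
proj_u(v) = (v·u / u·u) × u = (-14/22) × u = (-7/11) × u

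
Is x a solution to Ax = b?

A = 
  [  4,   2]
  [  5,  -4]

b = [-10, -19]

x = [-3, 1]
Yes

Ax = [-10, -19] = b ✓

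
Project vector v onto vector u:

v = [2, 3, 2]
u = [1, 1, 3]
proj_u(v) = [1, 1, 3]

v·u = (2)(1) + (3)(1) + (2)(3) = 11
u·u = (1)² + (1)² + (3)² = 11
proj_u(v) = (v·u / u·u) × u = (11/11) × u = (1) × u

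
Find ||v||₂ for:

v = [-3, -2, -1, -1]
3.873

||v||₂ = √((-3)² + (-2)² + (-1)² + (-1)²) = √15 = 3.873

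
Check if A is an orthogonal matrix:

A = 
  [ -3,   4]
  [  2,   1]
No

AᵀA = 
  [ 13, -10]
  [-10,  17]
≠ I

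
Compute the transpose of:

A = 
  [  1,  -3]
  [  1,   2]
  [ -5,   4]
Aᵀ = 
  [  1,   1,  -5]
  [ -3,   2,   4]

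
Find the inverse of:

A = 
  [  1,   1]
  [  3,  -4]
det(A) = (1)(-4) - (1)(3) = -7
For a 2×2 matrix, A⁻¹ = (1/det(A)) · [[d, -b], [-c, a]]
    = (-1/7) · [[-4, -1], [-3, 1]]

A⁻¹ = 
  [ 4/7,  1/7]
  [ 3/7, -1/7]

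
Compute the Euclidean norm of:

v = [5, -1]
5.099

||v||₂ = √((5)² + (-1)²) = √26 = 5.099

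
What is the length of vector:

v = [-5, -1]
5.099

||v||₂ = √((-5)² + (-1)²) = √26 = 5.099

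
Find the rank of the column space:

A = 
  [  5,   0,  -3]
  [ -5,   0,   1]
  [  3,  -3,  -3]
Row reduce:
R2 → R2 + (1)·R1
R3 → R3 - (3/5)·R1
Swap R2 ↔ R3
REF = 
  [   5,    0,   -3]
  [   0,   -3, -6/5]
  [   0,    0,   -2]
Pivot columns: 1, 2, 3 → 3 pivots.
dim(Col(A)) = number of pivot columns = 3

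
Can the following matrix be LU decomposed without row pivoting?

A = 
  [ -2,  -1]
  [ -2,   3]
Yes.
A[1,1] = -2 ≠ 0, so Gaussian elimination proceeds without a row swap: multiplier ℓ₂₁ = (-2)/(-2) = 1, and U[2,2] = 3 - (1)(-1) = 4.
L = 
  [  1,   0]
  [  1,   1]
U = 
  [ -2,  -1]
  [  0,   4]
Check row 2 of LU: [(1)(-2), (1)(-1) + 4] = [-2, 3] = row 2 of A ✓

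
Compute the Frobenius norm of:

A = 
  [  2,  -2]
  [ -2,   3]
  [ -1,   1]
||A||_F = 4.796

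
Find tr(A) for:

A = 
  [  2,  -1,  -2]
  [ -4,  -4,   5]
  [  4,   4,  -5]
-7

tr(A) = 2 + -4 + -5 = -7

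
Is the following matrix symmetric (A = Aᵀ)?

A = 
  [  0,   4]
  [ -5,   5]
No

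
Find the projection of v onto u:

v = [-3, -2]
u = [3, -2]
proj_u(v) = [-15/13, 10/13]

v·u = (-3)(3) + (-2)(-2) = -5
u·u = (3)² + (-2)² = 13
proj_u(v) = (v·u / u·u) × u = (-5/13) × u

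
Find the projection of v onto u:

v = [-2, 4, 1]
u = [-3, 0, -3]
v·u = (-2)(-3) + (4)(0) + (1)(-3) = 3
u·u = (-3)² + (0)² + (-3)² = 18
proj_u(v) = (v·u / u·u) × u = (3/18) × u = (1/6) × u

proj_u(v) = [-1/2, 0, -1/2]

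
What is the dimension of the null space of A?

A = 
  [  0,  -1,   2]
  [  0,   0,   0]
nullity(A) = 2

Row reduce:
(no row operations needed)
REF = 
  [  0,  -1,   2]
  [  0,   0,   0]
Pivot columns: 2 → 1 pivot.
rank(A) = 1, so nullity(A) = 3 - 1 = 2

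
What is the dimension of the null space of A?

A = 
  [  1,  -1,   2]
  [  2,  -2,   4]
nullity(A) = 2

Row reduce:
R2 → R2 - (2)·R1
REF = 
  [  1,  -1,   2]
  [  0,   0,   0]
Pivot columns: 1 → 1 pivot.
rank(A) = 1, so nullity(A) = 3 - 1 = 2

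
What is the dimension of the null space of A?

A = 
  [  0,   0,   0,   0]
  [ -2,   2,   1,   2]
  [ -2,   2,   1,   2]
nullity(A) = 3

Row reduce:
Swap R1 ↔ R2
R3 → R3 - (1)·R1
REF = 
  [ -2,   2,   1,   2]
  [  0,   0,   0,   0]
  [  0,   0,   0,   0]
Pivot columns: 1 → 1 pivot.
rank(A) = 1, so nullity(A) = 4 - 1 = 3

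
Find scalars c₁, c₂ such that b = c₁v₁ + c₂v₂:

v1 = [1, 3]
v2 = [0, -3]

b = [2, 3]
c1 = 2, c2 = 1

b = 2·v1 + 1·v2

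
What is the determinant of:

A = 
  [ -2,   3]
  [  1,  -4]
For a 2×2 matrix, det = ad - bc = (-2)(-4) - (3)(1) = 5

det(A) = 5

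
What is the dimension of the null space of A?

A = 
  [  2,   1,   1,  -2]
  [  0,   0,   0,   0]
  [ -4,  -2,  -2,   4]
nullity(A) = 3

Row reduce:
R3 → R3 + (2)·R1
REF = 
  [  2,   1,   1,  -2]
  [  0,   0,   0,   0]
  [  0,   0,   0,   0]
Pivot columns: 1 → 1 pivot.
rank(A) = 1, so nullity(A) = 4 - 1 = 3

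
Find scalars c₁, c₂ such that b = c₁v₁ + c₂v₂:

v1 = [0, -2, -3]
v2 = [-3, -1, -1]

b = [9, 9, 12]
c1 = -3, c2 = -3

b = -3·v1 + -3·v2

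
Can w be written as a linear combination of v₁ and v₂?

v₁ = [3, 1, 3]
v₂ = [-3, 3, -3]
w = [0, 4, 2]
No

Form the augmented matrix and row-reduce:
[v₁|v₂|w] = 
  [  3,  -3,   0]
  [  1,   3,   4]
  [  3,  -3,   2]
R2 → R2 - (1/3)·R1
R3 → R3 - (1)·R1
REF = 
  [  3,  -3,   0]
  [  0,   4,   4]
  [  0,   0,   2]

Row 3 reads [0 0 | 2], i.e. 0 = 2, so the system is inconsistent and w ∉ span{v₁, v₂}.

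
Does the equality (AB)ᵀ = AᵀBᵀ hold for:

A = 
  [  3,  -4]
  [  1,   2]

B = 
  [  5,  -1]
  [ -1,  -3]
No

(AB)ᵀ = 
  [ 19,   3]
  [  9,  -7]

AᵀBᵀ = 
  [ 14,  -6]
  [-22,  -2]

The two matrices differ, so (AB)ᵀ ≠ AᵀBᵀ in general. The correct identity is (AB)ᵀ = BᵀAᵀ.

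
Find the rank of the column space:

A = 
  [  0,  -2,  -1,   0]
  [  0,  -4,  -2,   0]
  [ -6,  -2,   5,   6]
dim(Col(A)) = 2

Row reduce:
Swap R1 ↔ R3
R3 → R3 - (1/2)·R2
REF = 
  [ -6,  -2,   5,   6]
  [  0,  -4,  -2,   0]
  [  0,   0,   0,   0]
Pivot columns: 1, 2 → 2 pivots.
dim(Col(A)) = number of pivot columns = 2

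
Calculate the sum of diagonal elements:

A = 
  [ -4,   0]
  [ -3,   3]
-1

tr(A) = -4 + 3 = -1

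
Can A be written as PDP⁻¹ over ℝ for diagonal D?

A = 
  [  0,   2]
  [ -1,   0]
No

tr(A) = 0, det(A) = 2
Characteristic polynomial: λ² - tr(A)λ + det(A) = λ² + 2
λ² + 2 = 0  ⇒  λ = (0 ± √((0)² - 4·(2)))/2 = (0 ± √(-8))/2
  = i√2,  -i√2
Eigenvalues: i√2, -i√2  (≈ 0 + 1.414i, 0 - 1.414i)
Has complex eigenvalues (not diagonalizable over ℝ).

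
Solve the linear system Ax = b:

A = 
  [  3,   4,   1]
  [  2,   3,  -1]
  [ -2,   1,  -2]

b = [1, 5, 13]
x = [-3, 3, -2]

Row reduce the augmented matrix [A|b]:
R2 → R2 - (2/3)·R1
R3 → R3 + (2/3)·R1
R3 → R3 - (11)·R2
REF = 
  [   3,    4,    1,    1]
  [   0,  1/3, -5/3, 13/3]
  [   0,    0,   17,  -34]

Back-substitution:
x₃ = (-34) / 17 = -2
x₂ = (13/3 - (-5/3)(-2)) / (1/3) = 3
x₁ = (1 - (4)(3) - (1)(-2)) / 3 = -3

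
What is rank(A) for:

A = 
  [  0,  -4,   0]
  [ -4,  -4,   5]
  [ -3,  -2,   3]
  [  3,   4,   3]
Row reduce:
Swap R1 ↔ R2
R3 → R3 - (3/4)·R1
R4 → R4 + (3/4)·R1
R3 → R3 + (1/4)·R2
R4 → R4 + (1/4)·R2
R4 → R4 + (9)·R3
REF = 
  [  -4,   -4,    5]
  [   0,   -4,    0]
  [   0,    0, -3/4]
  [   0,    0,    0]
Pivot columns: 1, 2, 3 → 3 pivots.

rank(A) = 3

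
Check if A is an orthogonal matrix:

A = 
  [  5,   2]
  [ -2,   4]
No

AᵀA = 
  [ 29,   2]
  [  2,  20]
≠ I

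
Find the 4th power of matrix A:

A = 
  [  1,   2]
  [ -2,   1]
A² = A·A:
A²[1,1] = (1)(1) + (2)(-2) = -3
A²[1,2] = (1)(2) + (2)(1) = 4
A²[2,1] = (-2)(1) + (1)(-2) = -4
A²[2,2] = (-2)(2) + (1)(1) = -3
A² = 
  [ -3,   4]
  [ -4,  -3]

A^3 = A^2·A:
A^3[1,1] = (-3)(1) + (4)(-2) = -11
A^3[1,2] = (-3)(2) + (4)(1) = -2
A^3[2,1] = (-4)(1) + (-3)(-2) = 2
A^3[2,2] = (-4)(2) + (-3)(1) = -11
A^3 = 
  [-11,  -2]
  [  2, -11]

A^4 = A^3·A:
A^4[1,1] = (-11)(1) + (-2)(-2) = -7
A^4[1,2] = (-11)(2) + (-2)(1) = -24
A^4[2,1] = (2)(1) + (-11)(-2) = 24
A^4[2,2] = (2)(2) + (-11)(1) = -7
A^4 = 
  [ -7, -24]
  [ 24,  -7]

Therefore
A^4 = 
  [ -7, -24]
  [ 24,  -7]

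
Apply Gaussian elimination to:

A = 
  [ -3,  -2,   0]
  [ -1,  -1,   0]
Row operations:
R2 → R2 - (1/3)·R1

Resulting echelon form:
REF = 
  [  -3,   -2,    0]
  [   0, -1/3,    0]

Rank = 2 (number of non-zero pivot rows).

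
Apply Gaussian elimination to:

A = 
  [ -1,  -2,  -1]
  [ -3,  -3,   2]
Row operations:
R2 → R2 - (3)·R1

Resulting echelon form:
REF = 
  [ -1,  -2,  -1]
  [  0,   3,   5]

Rank = 2 (number of non-zero pivot rows).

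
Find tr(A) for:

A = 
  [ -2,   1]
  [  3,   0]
-2

tr(A) = -2 + 0 = -2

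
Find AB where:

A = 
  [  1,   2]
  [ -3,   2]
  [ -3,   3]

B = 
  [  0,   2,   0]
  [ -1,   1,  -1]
AB = 
  [ -2,   4,  -2]
  [ -2,  -4,  -2]
  [ -3,  -3,  -3]

A is 3×2 and B is 2×3, so AB is 3×3. Each entry is (row of A)·(column of B):
AB[1,1] = (1)(0) + (2)(-1) = -2
AB[1,2] = (1)(2) + (2)(1) = 4
AB[1,3] = (1)(0) + (2)(-1) = -2
AB[2,1] = (-3)(0) + (2)(-1) = -2
AB[2,2] = (-3)(2) + (2)(1) = -4
AB[2,3] = (-3)(0) + (2)(-1) = -2
AB[3,1] = (-3)(0) + (3)(-1) = -3
AB[3,2] = (-3)(2) + (3)(1) = -3
AB[3,3] = (-3)(0) + (3)(-1) = -3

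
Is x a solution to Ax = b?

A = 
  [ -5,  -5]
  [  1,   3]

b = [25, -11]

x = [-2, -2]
No

Ax = [20, -8] ≠ b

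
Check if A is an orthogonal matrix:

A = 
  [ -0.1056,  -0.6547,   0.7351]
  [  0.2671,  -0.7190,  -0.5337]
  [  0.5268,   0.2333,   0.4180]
No

AᵀA = 
  [  0.3600,   0,   0]
  [  0,   1,   0]
  [  0,   0,   0.9999]
≠ I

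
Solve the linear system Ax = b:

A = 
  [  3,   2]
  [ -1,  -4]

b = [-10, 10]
x = [-2, -2]

Row reduce the augmented matrix [A|b]:
R2 → R2 + (1/3)·R1
REF = 
  [    3,     2,   -10]
  [    0, -10/3,  20/3]

Back-substitution:
x₂ = (20/3) / (-10/3) = -2
x₁ = (-10 - (2)(-2)) / 3 = -2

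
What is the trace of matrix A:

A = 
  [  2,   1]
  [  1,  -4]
-2

tr(A) = 2 + -4 = -2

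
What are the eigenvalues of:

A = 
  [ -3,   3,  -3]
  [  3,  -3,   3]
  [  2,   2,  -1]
Characteristic polynomial: det(λI - A) = λ³ + 7λ² + 6λ
The constant term is 0, so λ = 0 is a root: p(λ) = λ(λ² + 7λ + 6)
λ² + 7λ + 6 = (λ + 6)(λ + 1)

λ = 0, -1, -6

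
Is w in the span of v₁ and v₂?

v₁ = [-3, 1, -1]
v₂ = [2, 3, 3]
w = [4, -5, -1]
Yes

Form the augmented matrix and row-reduce:
[v₁|v₂|w] = 
  [ -3,   2,   4]
  [  1,   3,  -5]
  [ -1,   3,  -1]
R2 → R2 + (1/3)·R1
R3 → R3 - (1/3)·R1
R3 → R3 - (7/11)·R2
REF = 
  [   -3,     2,     4]
  [    0,  11/3, -11/3]
  [    0,     0,     0]

No row of the form [0 0 | nonzero], so the system is consistent. Back-substitution gives c₁ = -2, c₂ = -1: w = (-2)·v₁ + (-1)·v₂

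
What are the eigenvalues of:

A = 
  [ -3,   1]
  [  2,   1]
λ = -1 + √6, -1 - √6  (≈ 1.449, -3.449)

tr(A) = -2, det(A) = -5
Characteristic polynomial: λ² - tr(A)λ + det(A) = λ² + 2λ - 5
λ² + 2λ - 5 = 0  ⇒  λ = (-2 ± √((2)² - 4·(-5)))/2 = (-2 ± √(24))/2
  = -1 + √6,  -1 - √6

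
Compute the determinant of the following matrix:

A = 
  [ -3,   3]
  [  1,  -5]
12

For a 2×2 matrix, det = ad - bc = (-3)(-5) - (3)(1) = 12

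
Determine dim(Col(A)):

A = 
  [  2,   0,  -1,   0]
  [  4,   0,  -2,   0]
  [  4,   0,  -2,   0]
dim(Col(A)) = 1

Row reduce:
R2 → R2 - (2)·R1
R3 → R3 - (2)·R1
REF = 
  [  2,   0,  -1,   0]
  [  0,   0,   0,   0]
  [  0,   0,   0,   0]
Pivot columns: 1 → 1 pivot.
dim(Col(A)) = number of pivot columns = 1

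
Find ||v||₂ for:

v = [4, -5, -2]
6.708

||v||₂ = √((4)² + (-5)² + (-2)²) = √45 = 6.708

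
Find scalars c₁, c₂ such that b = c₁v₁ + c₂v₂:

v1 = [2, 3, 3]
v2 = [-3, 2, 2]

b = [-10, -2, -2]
c1 = -2, c2 = 2

b = -2·v1 + 2·v2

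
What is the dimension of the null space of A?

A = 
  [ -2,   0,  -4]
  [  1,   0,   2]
nullity(A) = 2

Row reduce:
R2 → R2 + (1/2)·R1
REF = 
  [ -2,   0,  -4]
  [  0,   0,   0]
Pivot columns: 1 → 1 pivot.
rank(A) = 1, so nullity(A) = 3 - 1 = 2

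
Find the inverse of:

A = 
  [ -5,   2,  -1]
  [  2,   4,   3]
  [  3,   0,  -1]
det(A) = (-5)·((4)(-1) - (3)(0)) - (2)·((2)(-1) - (3)(3)) + (-1)·((2)(0) - (4)(3))
  = (-5)(-4) - (2)(-11) + (-1)(-12)
  = 54
det(A) = 54 ≠ 0, so A is invertible.

Cofactors Cᵢⱼ = (-1)ⁱ⁺ʲ·Mᵢⱼ:
C = 
  [ -4,  11, -12]
  [  2,   8,   6]
  [ 10,  13, -24]

adj(A) = Cᵀ:
adj(A) = 
  [ -4,   2,  10]
  [ 11,   8,  13]
  [-12,   6, -24]

A⁻¹ = (1/54) · adj(A):
A⁻¹ = 
  [-2/27,  1/27,  5/27]
  [11/54,  4/27, 13/54]
  [ -2/9,   1/9,  -4/9]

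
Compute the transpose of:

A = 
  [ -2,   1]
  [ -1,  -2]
Aᵀ = 
  [ -2,  -1]
  [  1,  -2]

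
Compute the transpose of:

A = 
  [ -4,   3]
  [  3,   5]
Aᵀ = 
  [ -4,   3]
  [  3,   5]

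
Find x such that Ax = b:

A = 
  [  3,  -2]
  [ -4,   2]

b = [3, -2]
Row reduce the augmented matrix [A|b]:
R2 → R2 + (4/3)·R1
REF = 
  [   3,   -2,    3]
  [   0, -2/3,    2]

Back-substitution:
x₂ = 2 / (-2/3) = -3
x₁ = (3 - (-2)(-3)) / 3 = -1

x = [-1, -3]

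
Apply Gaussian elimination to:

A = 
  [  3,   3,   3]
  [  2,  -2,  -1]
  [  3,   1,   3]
Row operations:
R2 → R2 - (2/3)·R1
R3 → R3 - (1)·R1
R3 → R3 - (1/2)·R2

Resulting echelon form:
REF = 
  [  3,   3,   3]
  [  0,  -4,  -3]
  [  0,   0, 3/2]

Rank = 3 (number of non-zero pivot rows).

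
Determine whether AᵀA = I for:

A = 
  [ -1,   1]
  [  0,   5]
No

AᵀA = 
  [  1,  -1]
  [ -1,  26]
≠ I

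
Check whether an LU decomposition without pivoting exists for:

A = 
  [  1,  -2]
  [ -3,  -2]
Yes.
A[1,1] = 1 ≠ 0, so Gaussian elimination proceeds without a row swap: multiplier ℓ₂₁ = (-3)/(1) = -3, and U[2,2] = -2 - (-3)(-2) = -8.
L = 
  [  1,   0]
  [ -3,   1]
U = 
  [  1,  -2]
  [  0,  -8]
Check row 2 of LU: [(-3)(1), (-3)(-2) + (-8)] = [-3, -2] = row 2 of A ✓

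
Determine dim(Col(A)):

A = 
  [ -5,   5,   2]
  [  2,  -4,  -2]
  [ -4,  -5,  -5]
dim(Col(A)) = 3

Row reduce:
R2 → R2 + (2/5)·R1
R3 → R3 - (4/5)·R1
R3 → R3 - (9/2)·R2
REF = 
  [  -5,    5,    2]
  [   0,   -2, -6/5]
  [   0,    0, -6/5]
Pivot columns: 1, 2, 3 → 3 pivots.
dim(Col(A)) = number of pivot columns = 3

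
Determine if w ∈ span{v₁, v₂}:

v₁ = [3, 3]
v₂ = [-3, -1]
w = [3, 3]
Yes

Form the augmented matrix and row-reduce:
[v₁|v₂|w] = 
  [  3,  -3,   3]
  [  3,  -1,   3]
R2 → R2 - (1)·R1
REF = 
  [  3,  -3,   3]
  [  0,   2,   0]

No row of the form [0 0 | nonzero], so the system is consistent. Back-substitution gives c₁ = 1, c₂ = 0: w = (1)·v₁ + (0)·v₂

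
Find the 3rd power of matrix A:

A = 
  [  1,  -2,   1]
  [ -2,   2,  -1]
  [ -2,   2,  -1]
A² = A·A:
A²[1,1] = (1)(1) + (-2)(-2) + (1)(-2) = 3
A²[1,2] = (1)(-2) + (-2)(2) + (1)(2) = -4
A²[1,3] = (1)(1) + (-2)(-1) + (1)(-1) = 2
A²[2,1] = (-2)(1) + (2)(-2) + (-1)(-2) = -4
A²[2,2] = (-2)(-2) + (2)(2) + (-1)(2) = 6
A²[2,3] = (-2)(1) + (2)(-1) + (-1)(-1) = -3
A²[3,1] = (-2)(1) + (2)(-2) + (-1)(-2) = -4
A²[3,2] = (-2)(-2) + (2)(2) + (-1)(2) = 6
A²[3,3] = (-2)(1) + (2)(-1) + (-1)(-1) = -3
A² = 
  [  3,  -4,   2]
  [ -4,   6,  -3]
  [ -4,   6,  -3]

A^3 = A^2·A:
A^3[1,1] = (3)(1) + (-4)(-2) + (2)(-2) = 7
A^3[1,2] = (3)(-2) + (-4)(2) + (2)(2) = -10
A^3[1,3] = (3)(1) + (-4)(-1) + (2)(-1) = 5
A^3[2,1] = (-4)(1) + (6)(-2) + (-3)(-2) = -10
A^3[2,2] = (-4)(-2) + (6)(2) + (-3)(2) = 14
A^3[2,3] = (-4)(1) + (6)(-1) + (-3)(-1) = -7
A^3[3,1] = (-4)(1) + (6)(-2) + (-3)(-2) = -10
A^3[3,2] = (-4)(-2) + (6)(2) + (-3)(2) = 14
A^3[3,3] = (-4)(1) + (6)(-1) + (-3)(-1) = -7
A^3 = 
  [  7, -10,   5]
  [-10,  14,  -7]
  [-10,  14,  -7]

Therefore
A^3 = 
  [  7, -10,   5]
  [-10,  14,  -7]
  [-10,  14,  -7]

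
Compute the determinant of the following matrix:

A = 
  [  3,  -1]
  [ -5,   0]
-5

For a 2×2 matrix, det = ad - bc = (3)(0) - (-1)(-5) = -5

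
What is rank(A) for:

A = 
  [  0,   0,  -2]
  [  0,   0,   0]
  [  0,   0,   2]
Row reduce:
R3 → R3 + (1)·R1
REF = 
  [  0,   0,  -2]
  [  0,   0,   0]
  [  0,   0,   0]
Pivot columns: 3 → 1 pivot.

rank(A) = 1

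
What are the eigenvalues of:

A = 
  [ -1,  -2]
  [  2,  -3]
tr(A) = -4, det(A) = 7
Characteristic polynomial: λ² - tr(A)λ + det(A) = λ² + 4λ + 7
λ² + 4λ + 7 = 0  ⇒  λ = (-4 ± √((4)² - 4·(7)))/2 = (-4 ± √(-12))/2
  = -2 + i√3,  -2 - i√3

λ = -2 + i√3, -2 - i√3  (≈ -2 + 1.732i, -2 - 1.732i)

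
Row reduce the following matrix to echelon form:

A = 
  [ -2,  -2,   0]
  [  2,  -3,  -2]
Row operations:
R2 → R2 + (1)·R1

Resulting echelon form:
REF = 
  [ -2,  -2,   0]
  [  0,  -5,  -2]

Rank = 2 (number of non-zero pivot rows).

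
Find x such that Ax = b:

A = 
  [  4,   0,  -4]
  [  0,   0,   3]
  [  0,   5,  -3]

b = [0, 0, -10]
x = [0, -2, 0]

Row reduce the augmented matrix [A|b]:
Swap R2 ↔ R3
REF = 
  [  4,   0,  -4,   0]
  [  0,   5,  -3, -10]
  [  0,   0,   3,   0]

Back-substitution:
x₃ = 0 / 3 = 0
x₂ = (-10 - (-3)(0)) / 5 = -2
x₁ = (0 - (0)(-2) - (-4)(0)) / 4 = 0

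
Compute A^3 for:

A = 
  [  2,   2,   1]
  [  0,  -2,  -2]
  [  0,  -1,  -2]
A² = A·A:
A²[1,1] = (2)(2) + (2)(0) + (1)(0) = 4
A²[1,2] = (2)(2) + (2)(-2) + (1)(-1) = -1
A²[1,3] = (2)(1) + (2)(-2) + (1)(-2) = -4
A²[2,1] = (0)(2) + (-2)(0) + (-2)(0) = 0
A²[2,2] = (0)(2) + (-2)(-2) + (-2)(-1) = 6
A²[2,3] = (0)(1) + (-2)(-2) + (-2)(-2) = 8
A²[3,1] = (0)(2) + (-1)(0) + (-2)(0) = 0
A²[3,2] = (0)(2) + (-1)(-2) + (-2)(-1) = 4
A²[3,3] = (0)(1) + (-1)(-2) + (-2)(-2) = 6
A² = 
  [  4,  -1,  -4]
  [  0,   6,   8]
  [  0,   4,   6]

A^3 = A^2·A:
A^3[1,1] = (4)(2) + (-1)(0) + (-4)(0) = 8
A^3[1,2] = (4)(2) + (-1)(-2) + (-4)(-1) = 14
A^3[1,3] = (4)(1) + (-1)(-2) + (-4)(-2) = 14
A^3[2,1] = (0)(2) + (6)(0) + (8)(0) = 0
A^3[2,2] = (0)(2) + (6)(-2) + (8)(-1) = -20
A^3[2,3] = (0)(1) + (6)(-2) + (8)(-2) = -28
A^3[3,1] = (0)(2) + (4)(0) + (6)(0) = 0
A^3[3,2] = (0)(2) + (4)(-2) + (6)(-1) = -14
A^3[3,3] = (0)(1) + (4)(-2) + (6)(-2) = -20
A^3 = 
  [  8,  14,  14]
  [  0, -20, -28]
  [  0, -14, -20]

Therefore
A^3 = 
  [  8,  14,  14]
  [  0, -20, -28]
  [  0, -14, -20]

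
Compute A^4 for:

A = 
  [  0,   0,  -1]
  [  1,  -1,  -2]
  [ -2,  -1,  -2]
A² = A·A:
A²[1,1] = (0)(0) + (0)(1) + (-1)(-2) = 2
A²[1,2] = (0)(0) + (0)(-1) + (-1)(-1) = 1
A²[1,3] = (0)(-1) + (0)(-2) + (-1)(-2) = 2
A²[2,1] = (1)(0) + (-1)(1) + (-2)(-2) = 3
A²[2,2] = (1)(0) + (-1)(-1) + (-2)(-1) = 3
A²[2,3] = (1)(-1) + (-1)(-2) + (-2)(-2) = 5
A²[3,1] = (-2)(0) + (-1)(1) + (-2)(-2) = 3
A²[3,2] = (-2)(0) + (-1)(-1) + (-2)(-1) = 3
A²[3,3] = (-2)(-1) + (-1)(-2) + (-2)(-2) = 8
A² = 
  [  2,   1,   2]
  [  3,   3,   5]
  [  3,   3,   8]

A^3 = A^2·A:
A^3[1,1] = (2)(0) + (1)(1) + (2)(-2) = -3
A^3[1,2] = (2)(0) + (1)(-1) + (2)(-1) = -3
A^3[1,3] = (2)(-1) + (1)(-2) + (2)(-2) = -8
A^3[2,1] = (3)(0) + (3)(1) + (5)(-2) = -7
A^3[2,2] = (3)(0) + (3)(-1) + (5)(-1) = -8
A^3[2,3] = (3)(-1) + (3)(-2) + (5)(-2) = -19
A^3[3,1] = (3)(0) + (3)(1) + (8)(-2) = -13
A^3[3,2] = (3)(0) + (3)(-1) + (8)(-1) = -11
A^3[3,3] = (3)(-1) + (3)(-2) + (8)(-2) = -25
A^3 = 
  [ -3,  -3,  -8]
  [ -7,  -8, -19]
  [-13, -11, -25]

A^4 = A^3·A:
A^4[1,1] = (-3)(0) + (-3)(1) + (-8)(-2) = 13
A^4[1,2] = (-3)(0) + (-3)(-1) + (-8)(-1) = 11
A^4[1,3] = (-3)(-1) + (-3)(-2) + (-8)(-2) = 25
A^4[2,1] = (-7)(0) + (-8)(1) + (-19)(-2) = 30
A^4[2,2] = (-7)(0) + (-8)(-1) + (-19)(-1) = 27
A^4[2,3] = (-7)(-1) + (-8)(-2) + (-19)(-2) = 61
A^4[3,1] = (-13)(0) + (-11)(1) + (-25)(-2) = 39
A^4[3,2] = (-13)(0) + (-11)(-1) + (-25)(-1) = 36
A^4[3,3] = (-13)(-1) + (-11)(-2) + (-25)(-2) = 85
A^4 = 
  [ 13,  11,  25]
  [ 30,  27,  61]
  [ 39,  36,  85]

Therefore
A^4 = 
  [ 13,  11,  25]
  [ 30,  27,  61]
  [ 39,  36,  85]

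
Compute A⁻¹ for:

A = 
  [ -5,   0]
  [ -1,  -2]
det(A) = (-5)(-2) - (0)(-1) = 10
For a 2×2 matrix, A⁻¹ = (1/det(A)) · [[d, -b], [-c, a]]
    = (1/10) · [[-2, 0], [1, -5]]

A⁻¹ = 
  [-1/5,    0]
  [1/10, -1/2]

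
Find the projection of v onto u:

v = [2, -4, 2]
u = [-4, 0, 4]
proj_u(v) = [0, 0, 0]

v·u = (2)(-4) + (-4)(0) + (2)(4) = 0
u·u = (-4)² + (0)² + (4)² = 32
proj_u(v) = (v·u / u·u) × u = (0/32) × u = (0) × u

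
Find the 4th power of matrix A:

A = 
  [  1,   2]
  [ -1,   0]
A^4 = 
  [ -1,  -6]
  [  3,   2]

A² = A·A:
A²[1,1] = (1)(1) + (2)(-1) = -1
A²[1,2] = (1)(2) + (2)(0) = 2
A²[2,1] = (-1)(1) + (0)(-1) = -1
A²[2,2] = (-1)(2) + (0)(0) = -2
A² = 
  [ -1,   2]
  [ -1,  -2]

A^3 = A^2·A:
A^3[1,1] = (-1)(1) + (2)(-1) = -3
A^3[1,2] = (-1)(2) + (2)(0) = -2
A^3[2,1] = (-1)(1) + (-2)(-1) = 1
A^3[2,2] = (-1)(2) + (-2)(0) = -2
A^3 = 
  [ -3,  -2]
  [  1,  -2]

A^4 = A^3·A:
A^4[1,1] = (-3)(1) + (-2)(-1) = -1
A^4[1,2] = (-3)(2) + (-2)(0) = -6
A^4[2,1] = (1)(1) + (-2)(-1) = 3
A^4[2,2] = (1)(2) + (-2)(0) = 2
A^4 = 
  [ -1,  -6]
  [  3,   2]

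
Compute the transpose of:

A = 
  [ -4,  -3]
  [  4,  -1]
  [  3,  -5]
Aᵀ = 
  [ -4,   4,   3]
  [ -3,  -1,  -5]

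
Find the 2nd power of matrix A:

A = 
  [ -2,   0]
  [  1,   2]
A² = A·A:
A²[1,1] = (-2)(-2) + (0)(1) = 4
A²[1,2] = (-2)(0) + (0)(2) = 0
A²[2,1] = (1)(-2) + (2)(1) = 0
A²[2,2] = (1)(0) + (2)(2) = 4
A² = 
  [  4,   0]
  [  0,   4]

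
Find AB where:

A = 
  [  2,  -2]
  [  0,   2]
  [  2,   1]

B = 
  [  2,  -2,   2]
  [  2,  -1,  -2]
A is 3×2 and B is 2×3, so AB is 3×3. Each entry is (row of A)·(column of B):
AB[1,1] = (2)(2) + (-2)(2) = 0
AB[1,2] = (2)(-2) + (-2)(-1) = -2
AB[1,3] = (2)(2) + (-2)(-2) = 8
AB[2,1] = (0)(2) + (2)(2) = 4
AB[2,2] = (0)(-2) + (2)(-1) = -2
AB[2,3] = (0)(2) + (2)(-2) = -4
AB[3,1] = (2)(2) + (1)(2) = 6
AB[3,2] = (2)(-2) + (1)(-1) = -5
AB[3,3] = (2)(2) + (1)(-2) = 2

AB = 
  [  0,  -2,   8]
  [  4,  -2,  -4]
  [  6,  -5,   2]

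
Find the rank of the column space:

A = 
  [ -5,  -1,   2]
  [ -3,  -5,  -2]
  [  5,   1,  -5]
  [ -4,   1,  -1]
Row reduce:
R2 → R2 - (3/5)·R1
R3 → R3 + (1)·R1
R4 → R4 - (4/5)·R1
R4 → R4 + (9/22)·R2
R4 → R4 - (43/33)·R3
REF = 
  [   -5,    -1,     2]
  [    0, -22/5, -16/5]
  [    0,     0,    -3]
  [    0,     0,     0]
Pivot columns: 1, 2, 3 → 3 pivots.
dim(Col(A)) = number of pivot columns = 3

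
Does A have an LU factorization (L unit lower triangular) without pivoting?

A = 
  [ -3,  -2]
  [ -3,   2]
Yes.
A[1,1] = -3 ≠ 0, so Gaussian elimination proceeds without a row swap: multiplier ℓ₂₁ = (-3)/(-3) = 1, and U[2,2] = 2 - (1)(-2) = 4.
L = 
  [  1,   0]
  [  1,   1]
U = 
  [ -3,  -2]
  [  0,   4]
Check row 2 of LU: [(1)(-3), (1)(-2) + 4] = [-3, 2] = row 2 of A ✓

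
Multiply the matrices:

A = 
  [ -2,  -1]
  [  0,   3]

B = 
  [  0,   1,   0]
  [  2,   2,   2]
A is 2×2 and B is 2×3, so AB is 2×3. Each entry is (row of A)·(column of B):
AB[1,1] = (-2)(0) + (-1)(2) = -2
AB[1,2] = (-2)(1) + (-1)(2) = -4
AB[1,3] = (-2)(0) + (-1)(2) = -2
AB[2,1] = (0)(0) + (3)(2) = 6
AB[2,2] = (0)(1) + (3)(2) = 6
AB[2,3] = (0)(0) + (3)(2) = 6

AB = 
  [ -2,  -4,  -2]
  [  6,   6,   6]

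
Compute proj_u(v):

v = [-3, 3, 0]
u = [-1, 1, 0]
proj_u(v) = [-3, 3, 0]

v·u = (-3)(-1) + (3)(1) + (0)(0) = 6
u·u = (-1)² + (1)² + (0)² = 2
proj_u(v) = (v·u / u·u) × u = (6/2) × u = (3) × u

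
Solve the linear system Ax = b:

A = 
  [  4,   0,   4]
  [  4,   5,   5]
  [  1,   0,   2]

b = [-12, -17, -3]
x = [-3, -1, 0]

Row reduce the augmented matrix [A|b]:
R2 → R2 - (1)·R1
R3 → R3 - (1/4)·R1
REF = 
  [  4,   0,   4, -12]
  [  0,   5,   1,  -5]
  [  0,   0,   1,   0]

Back-substitution:
x₃ = 0 / 1 = 0
x₂ = (-5 - (1)(0)) / 5 = -1
x₁ = (-12 - (0)(-1) - (4)(0)) / 4 = -3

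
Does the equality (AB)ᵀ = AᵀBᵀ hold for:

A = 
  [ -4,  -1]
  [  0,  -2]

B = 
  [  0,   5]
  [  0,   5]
No

(AB)ᵀ = 
  [  0,   0]
  [-25, -10]

AᵀBᵀ = 
  [  0,   0]
  [-10, -10]

The two matrices differ, so (AB)ᵀ ≠ AᵀBᵀ in general. The correct identity is (AB)ᵀ = BᵀAᵀ.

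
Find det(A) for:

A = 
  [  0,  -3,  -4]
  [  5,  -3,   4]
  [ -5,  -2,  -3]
115

Cofactor expansion along row 1:
det(A) = (0)·((-3)(-3) - (4)(-2)) - (-3)·((5)(-3) - (4)(-5)) + (-4)·((5)(-2) - (-3)(-5))
  = (0)(17) - (-3)(5) + (-4)(-25)
  = 115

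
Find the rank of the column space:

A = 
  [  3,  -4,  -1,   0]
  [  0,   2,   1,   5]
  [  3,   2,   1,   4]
Row reduce:
R3 → R3 - (1)·R1
R3 → R3 - (3)·R2
REF = 
  [  3,  -4,  -1,   0]
  [  0,   2,   1,   5]
  [  0,   0,  -1, -11]
Pivot columns: 1, 2, 3 → 3 pivots.
dim(Col(A)) = number of pivot columns = 3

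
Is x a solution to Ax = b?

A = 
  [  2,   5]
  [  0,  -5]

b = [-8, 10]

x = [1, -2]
Yes

Ax = [-8, 10] = b ✓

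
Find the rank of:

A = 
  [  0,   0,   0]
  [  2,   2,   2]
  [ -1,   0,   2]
Row reduce:
Swap R1 ↔ R2
R3 → R3 + (1/2)·R1
Swap R2 ↔ R3
REF = 
  [  2,   2,   2]
  [  0,   1,   3]
  [  0,   0,   0]
Pivot columns: 1, 2 → 2 pivots.

rank(A) = 2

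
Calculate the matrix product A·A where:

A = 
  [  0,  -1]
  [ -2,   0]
A² = A·A:
A²[1,1] = (0)(0) + (-1)(-2) = 2
A²[1,2] = (0)(-1) + (-1)(0) = 0
A²[2,1] = (-2)(0) + (0)(-2) = 0
A²[2,2] = (-2)(-1) + (0)(0) = 2
A² = 
  [  2,   0]
  [  0,   2]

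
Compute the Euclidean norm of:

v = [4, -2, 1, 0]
4.583

||v||₂ = √((4)² + (-2)² + (1)² + (0)²) = √21 = 4.583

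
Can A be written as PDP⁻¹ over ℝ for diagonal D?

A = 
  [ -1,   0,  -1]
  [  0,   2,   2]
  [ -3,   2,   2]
Yes

Characteristic polynomial: det(λI - A) = λ³ - 3λ² - 7λ + 6
Testing integer divisors of the constant term: p(-2) = 0, so (λ + 2) is a factor:
p(λ) = (λ + 2)(λ² - 5λ + 3)
λ² - 5λ + 3 = 0  ⇒  λ = (5 ± √((-5)² - 4·(3)))/2 = (5 ± √(13))/2
  = (5 + √13)/2,  (5 - √13)/2
Eigenvalues: -2, (5 + √13)/2, (5 - √13)/2  (≈ -2, 4.303, 0.6972)
The two irrational eigenvalues are distinct (simple), so each has alg. mult. = geom. mult. = 1.
λ=-2: alg. mult. = 1, geom. mult. = 3 - rank(A - (-2)I) = 3 - 2 = 1
Sum of geometric multiplicities equals n, so A has n independent eigenvectors.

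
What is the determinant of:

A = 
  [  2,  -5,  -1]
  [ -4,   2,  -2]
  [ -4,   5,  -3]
Cofactor expansion along row 1:
det(A) = (2)·((2)(-3) - (-2)(5)) - (-5)·((-4)(-3) - (-2)(-4)) + (-1)·((-4)(5) - (2)(-4))
  = (2)(4) - (-5)(4) + (-1)(-12)
  = 40

det(A) = 40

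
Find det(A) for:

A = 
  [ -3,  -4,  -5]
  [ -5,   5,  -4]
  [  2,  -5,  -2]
Cofactor expansion along row 1:
det(A) = (-3)·((5)(-2) - (-4)(-5)) - (-4)·((-5)(-2) - (-4)(2)) + (-5)·((-5)(-5) - (5)(2))
  = (-3)(-30) - (-4)(18) + (-5)(15)
  = 87

det(A) = 87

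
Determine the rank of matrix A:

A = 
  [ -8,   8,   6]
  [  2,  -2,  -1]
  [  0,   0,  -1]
Row reduce:
R2 → R2 + (1/4)·R1
R3 → R3 + (2)·R2
REF = 
  [ -8,   8,   6]
  [  0,   0, 1/2]
  [  0,   0,   0]
Pivot columns: 1, 3 → 2 pivots.

rank(A) = 2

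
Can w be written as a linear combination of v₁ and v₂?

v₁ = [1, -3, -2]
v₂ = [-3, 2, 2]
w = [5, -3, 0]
No

Form the augmented matrix and row-reduce:
[v₁|v₂|w] = 
  [  1,  -3,   5]
  [ -3,   2,  -3]
  [ -2,   2,   0]
R2 → R2 + (3)·R1
R3 → R3 + (2)·R1
R3 → R3 - (4/7)·R2
REF = 
  [   1,   -3,    5]
  [   0,   -7,   12]
  [   0,    0, 22/7]

Row 3 reads [0 0 | 22/7], i.e. 0 = 22/7, so the system is inconsistent and w ∉ span{v₁, v₂}.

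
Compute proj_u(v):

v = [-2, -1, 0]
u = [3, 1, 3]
proj_u(v) = [-21/19, -7/19, -21/19]

v·u = (-2)(3) + (-1)(1) + (0)(3) = -7
u·u = (3)² + (1)² + (3)² = 19
proj_u(v) = (v·u / u·u) × u = (-7/19) × u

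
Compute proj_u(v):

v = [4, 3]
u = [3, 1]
v·u = (4)(3) + (3)(1) = 15
u·u = (3)² + (1)² = 10
proj_u(v) = (v·u / u·u) × u = (15/10) × u = (3/2) × u

proj_u(v) = [9/2, 3/2]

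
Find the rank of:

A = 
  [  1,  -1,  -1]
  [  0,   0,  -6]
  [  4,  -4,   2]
Row reduce:
R3 → R3 - (4)·R1
R3 → R3 + (1)·R2
REF = 
  [  1,  -1,  -1]
  [  0,   0,  -6]
  [  0,   0,   0]
Pivot columns: 1, 3 → 2 pivots.

rank(A) = 2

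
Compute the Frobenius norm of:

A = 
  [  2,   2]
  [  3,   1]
||A||_F = 4.243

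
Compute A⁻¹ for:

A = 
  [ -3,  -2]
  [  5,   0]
det(A) = (-3)(0) - (-2)(5) = 10
For a 2×2 matrix, A⁻¹ = (1/det(A)) · [[d, -b], [-c, a]]
    = (1/10) · [[0, 2], [-5, -3]]

A⁻¹ = 
  [    0,   1/5]
  [ -1/2, -3/10]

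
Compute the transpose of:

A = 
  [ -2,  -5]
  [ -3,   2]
Aᵀ = 
  [ -2,  -3]
  [ -5,   2]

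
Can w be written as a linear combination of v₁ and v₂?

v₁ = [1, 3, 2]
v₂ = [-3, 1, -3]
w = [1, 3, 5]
No

Form the augmented matrix and row-reduce:
[v₁|v₂|w] = 
  [  1,  -3,   1]
  [  3,   1,   3]
  [  2,  -3,   5]
R2 → R2 - (3)·R1
R3 → R3 - (2)·R1
R3 → R3 - (3/10)·R2
REF = 
  [  1,  -3,   1]
  [  0,  10,   0]
  [  0,   0,   3]

Row 3 reads [0 0 | 3], i.e. 0 = 3, so the system is inconsistent and w ∉ span{v₁, v₂}.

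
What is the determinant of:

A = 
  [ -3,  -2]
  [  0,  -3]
9

For a 2×2 matrix, det = ad - bc = (-3)(-3) - (-2)(0) = 9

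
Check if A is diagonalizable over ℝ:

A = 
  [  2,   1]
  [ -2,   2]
No

tr(A) = 4, det(A) = 6
Characteristic polynomial: λ² - tr(A)λ + det(A) = λ² - 4λ + 6
λ² - 4λ + 6 = 0  ⇒  λ = (4 ± √((-4)² - 4·(6)))/2 = (4 ± √(-8))/2
  = 2 + i√2,  2 - i√2
Eigenvalues: 2 + i√2, 2 - i√2  (≈ 2 + 1.414i, 2 - 1.414i)
Has complex eigenvalues (not diagonalizable over ℝ).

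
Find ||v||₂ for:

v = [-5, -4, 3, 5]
8.66

||v||₂ = √((-5)² + (-4)² + (3)² + (5)²) = √75 = 8.66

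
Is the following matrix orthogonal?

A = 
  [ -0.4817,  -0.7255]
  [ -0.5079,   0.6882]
No

AᵀA = 
  [  0.4900,  -0.0001]
  [ -0.0001,   1]
≠ I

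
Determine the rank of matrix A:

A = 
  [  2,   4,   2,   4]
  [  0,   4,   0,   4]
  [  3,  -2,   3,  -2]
Row reduce:
R3 → R3 - (3/2)·R1
R3 → R3 + (2)·R2
REF = 
  [  2,   4,   2,   4]
  [  0,   4,   0,   4]
  [  0,   0,   0,   0]
Pivot columns: 1, 2 → 2 pivots.

rank(A) = 2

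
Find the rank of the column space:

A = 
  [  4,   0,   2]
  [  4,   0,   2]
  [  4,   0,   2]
dim(Col(A)) = 1

Row reduce:
R2 → R2 - (1)·R1
R3 → R3 - (1)·R1
REF = 
  [  4,   0,   2]
  [  0,   0,   0]
  [  0,   0,   0]
Pivot columns: 1 → 1 pivot.
dim(Col(A)) = number of pivot columns = 1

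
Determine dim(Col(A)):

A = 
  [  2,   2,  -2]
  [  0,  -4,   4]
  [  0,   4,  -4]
Row reduce:
R3 → R3 + (1)·R2
REF = 
  [  2,   2,  -2]
  [  0,  -4,   4]
  [  0,   0,   0]
Pivot columns: 1, 2 → 2 pivots.
dim(Col(A)) = number of pivot columns = 2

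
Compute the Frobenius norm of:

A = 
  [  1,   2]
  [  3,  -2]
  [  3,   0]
||A||_F = 5.196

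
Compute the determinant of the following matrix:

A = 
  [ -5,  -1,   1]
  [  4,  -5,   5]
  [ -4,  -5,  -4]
Cofactor expansion along row 1:
det(A) = (-5)·((-5)(-4) - (5)(-5)) - (-1)·((4)(-4) - (5)(-4)) + (1)·((4)(-5) - (-5)(-4))
  = (-5)(45) - (-1)(4) + (1)(-40)
  = -261

det(A) = -261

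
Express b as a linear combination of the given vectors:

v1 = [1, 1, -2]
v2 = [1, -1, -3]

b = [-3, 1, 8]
c1 = -1, c2 = -2

b = -1·v1 + -2·v2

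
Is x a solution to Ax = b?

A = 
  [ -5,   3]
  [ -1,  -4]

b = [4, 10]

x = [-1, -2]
No

Ax = [-1, 9] ≠ b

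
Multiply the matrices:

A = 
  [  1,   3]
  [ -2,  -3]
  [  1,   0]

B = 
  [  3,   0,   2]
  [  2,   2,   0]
A is 3×2 and B is 2×3, so AB is 3×3. Each entry is (row of A)·(column of B):
AB[1,1] = (1)(3) + (3)(2) = 9
AB[1,2] = (1)(0) + (3)(2) = 6
AB[1,3] = (1)(2) + (3)(0) = 2
AB[2,1] = (-2)(3) + (-3)(2) = -12
AB[2,2] = (-2)(0) + (-3)(2) = -6
AB[2,3] = (-2)(2) + (-3)(0) = -4
AB[3,1] = (1)(3) + (0)(2) = 3
AB[3,2] = (1)(0) + (0)(2) = 0
AB[3,3] = (1)(2) + (0)(0) = 2

AB = 
  [  9,   6,   2]
  [-12,  -6,  -4]
  [  3,   0,   2]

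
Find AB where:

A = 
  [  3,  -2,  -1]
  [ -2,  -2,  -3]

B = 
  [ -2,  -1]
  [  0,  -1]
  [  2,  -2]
AB = 
  [ -8,   1]
  [ -2,  10]

A is 2×3 and B is 3×2, so AB is 2×2. Each entry is (row of A)·(column of B):
AB[1,1] = (3)(-2) + (-2)(0) + (-1)(2) = -8
AB[1,2] = (3)(-1) + (-2)(-1) + (-1)(-2) = 1
AB[2,1] = (-2)(-2) + (-2)(0) + (-3)(2) = -2
AB[2,2] = (-2)(-1) + (-2)(-1) + (-3)(-2) = 10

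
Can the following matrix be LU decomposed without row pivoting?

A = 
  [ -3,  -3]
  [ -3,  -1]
Yes.
A[1,1] = -3 ≠ 0, so Gaussian elimination proceeds without a row swap: multiplier ℓ₂₁ = (-3)/(-3) = 1, and U[2,2] = -1 - (1)(-3) = 2.
L = 
  [  1,   0]
  [  1,   1]
U = 
  [ -3,  -3]
  [  0,   2]
Check row 2 of LU: [(1)(-3), (1)(-3) + 2] = [-3, -1] = row 2 of A ✓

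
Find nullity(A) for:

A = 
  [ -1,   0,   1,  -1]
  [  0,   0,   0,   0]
nullity(A) = 3

Row reduce:
(no row operations needed)
REF = 
  [ -1,   0,   1,  -1]
  [  0,   0,   0,   0]
Pivot columns: 1 → 1 pivot.
rank(A) = 1, so nullity(A) = 4 - 1 = 3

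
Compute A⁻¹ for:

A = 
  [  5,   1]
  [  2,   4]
det(A) = (5)(4) - (1)(2) = 18
For a 2×2 matrix, A⁻¹ = (1/det(A)) · [[d, -b], [-c, a]]
    = (1/18) · [[4, -1], [-2, 5]]

A⁻¹ = 
  [  2/9, -1/18]
  [ -1/9,  5/18]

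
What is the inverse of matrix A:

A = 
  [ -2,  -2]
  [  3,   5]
det(A) = (-2)(5) - (-2)(3) = -4
For a 2×2 matrix, A⁻¹ = (1/det(A)) · [[d, -b], [-c, a]]
    = (-1/4) · [[5, 2], [-3, -2]]

A⁻¹ = 
  [-5/4, -1/2]
  [ 3/4,  1/2]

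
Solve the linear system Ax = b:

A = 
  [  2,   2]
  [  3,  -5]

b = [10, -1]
x = [3, 2]

Row reduce the augmented matrix [A|b]:
R2 → R2 - (3/2)·R1
REF = 
  [  2,   2,  10]
  [  0,  -8, -16]

Back-substitution:
x₂ = (-16) / (-8) = 2
x₁ = (10 - (2)(2)) / 2 = 3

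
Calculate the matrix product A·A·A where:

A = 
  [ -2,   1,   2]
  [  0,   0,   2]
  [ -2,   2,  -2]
A² = A·A:
A²[1,1] = (-2)(-2) + (1)(0) + (2)(-2) = 0
A²[1,2] = (-2)(1) + (1)(0) + (2)(2) = 2
A²[1,3] = (-2)(2) + (1)(2) + (2)(-2) = -6
A²[2,1] = (0)(-2) + (0)(0) + (2)(-2) = -4
A²[2,2] = (0)(1) + (0)(0) + (2)(2) = 4
A²[2,3] = (0)(2) + (0)(2) + (2)(-2) = -4
A²[3,1] = (-2)(-2) + (2)(0) + (-2)(-2) = 8
A²[3,2] = (-2)(1) + (2)(0) + (-2)(2) = -6
A²[3,3] = (-2)(2) + (2)(2) + (-2)(-2) = 4
A² = 
  [  0,   2,  -6]
  [ -4,   4,  -4]
  [  8,  -6,   4]

A^3 = A^2·A:
A^3[1,1] = (0)(-2) + (2)(0) + (-6)(-2) = 12
A^3[1,2] = (0)(1) + (2)(0) + (-6)(2) = -12
A^3[1,3] = (0)(2) + (2)(2) + (-6)(-2) = 16
A^3[2,1] = (-4)(-2) + (4)(0) + (-4)(-2) = 16
A^3[2,2] = (-4)(1) + (4)(0) + (-4)(2) = -12
A^3[2,3] = (-4)(2) + (4)(2) + (-4)(-2) = 8
A^3[3,1] = (8)(-2) + (-6)(0) + (4)(-2) = -24
A^3[3,2] = (8)(1) + (-6)(0) + (4)(2) = 16
A^3[3,3] = (8)(2) + (-6)(2) + (4)(-2) = -4
A^3 = 
  [ 12, -12,  16]
  [ 16, -12,   8]
  [-24,  16,  -4]

Therefore
A^3 = 
  [ 12, -12,  16]
  [ 16, -12,   8]
  [-24,  16,  -4]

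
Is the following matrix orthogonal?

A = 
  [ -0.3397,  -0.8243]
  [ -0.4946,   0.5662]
No

AᵀA = 
  [  0.3600,   0]
  [  0,   1.0001]
≠ I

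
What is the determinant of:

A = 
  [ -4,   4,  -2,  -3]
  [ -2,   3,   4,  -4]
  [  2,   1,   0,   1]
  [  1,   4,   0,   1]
Cofactor expansion along row 1: det(A) = a₁₁M₁₁ - a₁₂M₁₂ + a₁₃M₁₃ - a₁₄M₁₄

M₁₁ = det[[3, 4, -4]; [1, 0, 1]; [4, 0, 1]]
  = (3)·((0)(1) - (1)(0)) - (4)·((1)(1) - (1)(4)) + (-4)·((1)(0) - (0)(4))
  = (3)(0) - (4)(-3) + (-4)(0)
  = 12
M₁₂ = det[[-2, 4, -4]; [2, 0, 1]; [1, 0, 1]]
  = (-2)·((0)(1) - (1)(0)) - (4)·((2)(1) - (1)(1)) + (-4)·((2)(0) - (0)(1))
  = (-2)(0) - (4)(1) + (-4)(0)
  = -4
M₁₃ = det[[-2, 3, -4]; [2, 1, 1]; [1, 4, 1]]
  = (-2)·((1)(1) - (1)(4)) - (3)·((2)(1) - (1)(1)) + (-4)·((2)(4) - (1)(1))
  = (-2)(-3) - (3)(1) + (-4)(7)
  = -25
M₁₄ = det[[-2, 3, 4]; [2, 1, 0]; [1, 4, 0]]
  = (-2)·((1)(0) - (0)(4)) - (3)·((2)(0) - (0)(1)) + (4)·((2)(4) - (1)(1))
  = (-2)(0) - (3)(0) + (4)(7)
  = 28

det(A) = (-4)(12) - (4)(-4) + (-2)(-25) - (-3)(28) = 102

det(A) = 102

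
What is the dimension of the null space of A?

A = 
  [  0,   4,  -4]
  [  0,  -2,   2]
nullity(A) = 2

Row reduce:
R2 → R2 + (1/2)·R1
REF = 
  [  0,   4,  -4]
  [  0,   0,   0]
Pivot columns: 2 → 1 pivot.
rank(A) = 1, so nullity(A) = 3 - 1 = 2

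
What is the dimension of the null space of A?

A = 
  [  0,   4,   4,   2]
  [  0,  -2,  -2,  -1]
nullity(A) = 3

Row reduce:
R2 → R2 + (1/2)·R1
REF = 
  [  0,   4,   4,   2]
  [  0,   0,   0,   0]
Pivot columns: 2 → 1 pivot.
rank(A) = 1, so nullity(A) = 4 - 1 = 3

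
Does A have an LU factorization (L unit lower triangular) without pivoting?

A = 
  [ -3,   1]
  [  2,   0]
Yes.
A[1,1] = -3 ≠ 0, so Gaussian elimination proceeds without a row swap: multiplier ℓ₂₁ = (2)/(-3) = -2/3, and U[2,2] = 0 - (-2/3)(1) = 2/3.
L = 
  [   1,    0]
  [-2/3,    1]
U = 
  [ -3,   1]
  [  0, 2/3]
Check row 2 of LU: [(-2/3)(-3), (-2/3)(1) + (2/3)] = [2, 0] = row 2 of A ✓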